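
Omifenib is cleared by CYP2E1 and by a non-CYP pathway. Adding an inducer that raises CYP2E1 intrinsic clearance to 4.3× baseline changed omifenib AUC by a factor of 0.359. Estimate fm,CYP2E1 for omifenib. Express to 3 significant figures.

Call the CYP2E1 fraction fm. After the interaction, CL_new/CL_old = fm × 4.3 + (1 − fm).
AUC ratio = 1 / (new CL fraction), so new CL fraction = 1 / 0.359 = 2.786.
fm × 4.3 + 1 − fm = 2.786  ⇒  fm × (4.3 − 1) = 1.786  ⇒  fm = 0.541.

0.541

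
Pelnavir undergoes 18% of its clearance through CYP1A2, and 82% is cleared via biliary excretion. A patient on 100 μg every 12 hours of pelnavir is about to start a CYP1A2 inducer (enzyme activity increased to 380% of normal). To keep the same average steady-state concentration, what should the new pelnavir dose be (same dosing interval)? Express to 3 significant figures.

150 μg

The CYP1A2 pathway (18% of clearance) increases to 3.8× activity: 0.18 × 3.8 = 0.684.
Non-CYP routes (82%) are unchanged.
Relative clearance = 0.684 + 0.82 = 1.504.
Exposure is unchanged when dose changes in proportion to clearance. New dose = 100 μg × 1.504 = 150 μg.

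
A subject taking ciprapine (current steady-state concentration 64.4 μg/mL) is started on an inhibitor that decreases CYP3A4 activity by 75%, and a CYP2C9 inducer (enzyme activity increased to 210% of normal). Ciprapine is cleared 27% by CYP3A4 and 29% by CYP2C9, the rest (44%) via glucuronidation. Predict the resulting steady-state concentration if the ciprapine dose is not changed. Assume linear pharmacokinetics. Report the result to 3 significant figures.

CYP3A4: 0.27 × 0.25 = 0.0675
CYP2C9: 0.29 × 2.1 = 0.609
Other: 0.44 (unchanged)
CL_new/CL_old = 0.0675 + 0.609 + 0.44 = 1.1165.
Dividing the baseline by the relative clearance: 64.4 / 1.1165 = 57.7 μg/mL.

57.7 μg/mL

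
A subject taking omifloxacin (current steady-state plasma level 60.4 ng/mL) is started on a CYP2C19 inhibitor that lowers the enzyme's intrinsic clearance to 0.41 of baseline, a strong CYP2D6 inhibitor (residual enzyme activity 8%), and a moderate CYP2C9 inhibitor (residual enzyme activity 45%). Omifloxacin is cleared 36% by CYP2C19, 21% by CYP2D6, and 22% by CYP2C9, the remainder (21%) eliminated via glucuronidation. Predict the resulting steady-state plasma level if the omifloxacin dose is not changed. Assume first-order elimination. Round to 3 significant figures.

The CYP2C19 pathway (36% of clearance) falls to 0.41× activity: 0.36 × 0.41 = 0.1476.
The CYP2D6 pathway (21% of clearance) drops to 0.08× activity: 0.21 × 0.08 = 0.0168.
The CYP2C9 pathway (22% of clearance) drops to 0.45× activity: 0.22 × 0.45 = 0.099.
Non-CYP routes (21%) are unchanged.
CL_new/CL_old = 0.1476 + 0.0168 + 0.099 + 0.21 = 0.4734.
Dividing the baseline by the relative clearance: 60.4 / 0.4734 = 128 ng/mL.

128 ng/mL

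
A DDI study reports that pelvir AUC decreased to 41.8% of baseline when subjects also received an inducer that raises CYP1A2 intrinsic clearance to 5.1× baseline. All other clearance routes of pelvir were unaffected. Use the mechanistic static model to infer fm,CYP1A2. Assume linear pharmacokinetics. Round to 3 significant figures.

0.340

Let fm be the CYP1A2 fraction. New clearance relative to baseline = fm × 5.1 + (1 − fm).
AUC ratio = 1 / (new CL fraction), so new CL fraction = 1 / 0.418 = 2.392.
fm × 5.1 + 1 − fm = 2.392  ⇒  fm × (5.1 − 1) = 1.392  ⇒  fm = 0.340.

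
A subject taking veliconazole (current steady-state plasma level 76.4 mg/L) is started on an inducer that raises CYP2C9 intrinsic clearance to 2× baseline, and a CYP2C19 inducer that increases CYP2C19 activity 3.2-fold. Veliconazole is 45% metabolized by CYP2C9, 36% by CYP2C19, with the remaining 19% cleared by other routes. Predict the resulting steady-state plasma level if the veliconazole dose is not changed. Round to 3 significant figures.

The CYP2C9 pathway (45% of clearance) rises to 2× activity: 0.45 × 2 = 0.9.
The CYP2C19 pathway (36% of clearance) rises to 3.2× activity: 0.36 × 3.2 = 1.152.
The remaining 19% of clearance is unaffected.
New clearance relative to baseline: 0.9 + 1.152 + 0.19 = 2.242.
Dividing the baseline by the relative clearance: 76.4 / 2.242 = 34.1 mg/L.

34.1 mg/L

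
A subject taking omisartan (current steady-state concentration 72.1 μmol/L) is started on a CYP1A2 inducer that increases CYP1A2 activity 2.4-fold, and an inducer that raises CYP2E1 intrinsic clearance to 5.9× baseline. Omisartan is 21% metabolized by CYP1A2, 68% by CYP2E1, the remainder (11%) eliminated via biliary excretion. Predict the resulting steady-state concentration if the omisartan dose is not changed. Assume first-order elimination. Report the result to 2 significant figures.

16 μmol/L

The CYP1A2 pathway (21% of clearance) is boosted to 2.4× activity: 0.21 × 2.4 = 0.504.
The CYP2E1 pathway (68% of clearance) is boosted to 5.9× activity: 0.68 × 5.9 = 4.012.
Non-CYP routes (11%) are unchanged.
Relative clearance = 0.504 + 4.012 + 0.11 = 4.626.
New steady-state concentration = 72.1 / 4.626 = 16 μmol/L (concentration scales inversely with clearance).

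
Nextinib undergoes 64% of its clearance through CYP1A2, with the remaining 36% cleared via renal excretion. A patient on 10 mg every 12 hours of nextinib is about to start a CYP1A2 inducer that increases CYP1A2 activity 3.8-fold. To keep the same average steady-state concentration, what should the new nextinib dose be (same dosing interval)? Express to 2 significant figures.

28 mg

CYP1A2: 0.64 × 3.8 = 2.432
Other: 0.36 (unchanged)
New clearance relative to baseline: 2.432 + 0.36 = 2.792.
To maintain the same steady-state level, dose must scale with clearance: new dose = 10 × 2.792 = 28 mg.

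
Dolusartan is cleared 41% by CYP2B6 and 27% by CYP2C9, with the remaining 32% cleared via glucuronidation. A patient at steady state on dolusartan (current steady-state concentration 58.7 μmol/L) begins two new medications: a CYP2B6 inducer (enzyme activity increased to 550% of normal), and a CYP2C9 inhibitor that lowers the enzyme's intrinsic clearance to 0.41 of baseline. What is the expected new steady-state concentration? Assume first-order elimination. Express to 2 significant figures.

22 μmol/L

The CYP2B6 pathway (41% of clearance) is boosted to 5.5× activity: 0.41 × 5.5 = 2.255.
The CYP2C9 pathway (27% of clearance) falls to 0.41× activity: 0.27 × 0.41 = 0.1107.
The remaining 32% of clearance is unaffected.
New clearance relative to baseline: 2.255 + 0.1107 + 0.32 = 2.6857.
New steady-state concentration = 58.7 / 2.6857 = 22 μmol/L (concentration scales inversely with clearance).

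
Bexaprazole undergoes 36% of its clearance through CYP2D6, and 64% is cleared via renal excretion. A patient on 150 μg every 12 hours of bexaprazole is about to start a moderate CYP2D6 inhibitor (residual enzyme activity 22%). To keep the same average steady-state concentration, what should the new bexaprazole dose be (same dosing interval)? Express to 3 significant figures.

CYP2D6: 0.36 × 0.22 = 0.0792
Other: 0.64 (unchanged)
New clearance relative to baseline: 0.0792 + 0.64 = 0.7192.
Exposure is unchanged when dose changes in proportion to clearance. New dose = 150 μg × 0.7192 = 108 μg.

108 μg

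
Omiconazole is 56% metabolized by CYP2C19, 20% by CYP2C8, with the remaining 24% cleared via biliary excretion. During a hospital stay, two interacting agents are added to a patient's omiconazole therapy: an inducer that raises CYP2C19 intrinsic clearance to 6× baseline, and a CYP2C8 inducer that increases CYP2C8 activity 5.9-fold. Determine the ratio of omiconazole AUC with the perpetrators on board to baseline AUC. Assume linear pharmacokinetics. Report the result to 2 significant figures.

CYP2C19: 0.56 × 6 = 3.36
CYP2C8: 0.2 × 5.9 = 1.18
Other: 0.24 (unchanged)
Relative clearance = 3.36 + 1.18 + 0.24 = 4.78.
Net AUC ratio = 1 / 4.78 = 0.21.

0.21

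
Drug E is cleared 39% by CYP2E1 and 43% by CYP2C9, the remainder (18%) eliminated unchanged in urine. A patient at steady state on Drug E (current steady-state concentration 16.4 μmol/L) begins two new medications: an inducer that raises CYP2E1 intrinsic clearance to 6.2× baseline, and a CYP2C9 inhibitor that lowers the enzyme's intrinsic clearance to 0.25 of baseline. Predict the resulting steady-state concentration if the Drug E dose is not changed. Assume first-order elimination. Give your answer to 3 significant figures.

The CYP2E1 pathway (39% of clearance) is boosted to 6.2× activity: 0.39 × 6.2 = 2.418.
The CYP2C9 pathway (43% of clearance) is reduced to 0.25× activity: 0.43 × 0.25 = 0.1075.
Non-CYP routes (18%) are unchanged.
Relative clearance = 2.418 + 0.1075 + 0.18 = 2.7055.
New steady-state concentration = 16.4 / 2.7055 = 6.06 μmol/L (concentration scales inversely with clearance).

6.06 μmol/L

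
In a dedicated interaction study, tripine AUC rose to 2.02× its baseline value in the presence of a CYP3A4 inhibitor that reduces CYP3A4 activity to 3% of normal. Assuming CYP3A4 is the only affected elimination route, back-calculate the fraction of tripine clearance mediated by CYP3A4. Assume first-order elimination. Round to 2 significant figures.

Write x for the fraction cleared via CYP3A4. The observed AUC change means clearance fell to 1/2.02 = 0.495 of baseline.
Only the CYP3A4 route changed, so 0.495 = x·0.03 + (1 − x), giving x = 0.52.

0.52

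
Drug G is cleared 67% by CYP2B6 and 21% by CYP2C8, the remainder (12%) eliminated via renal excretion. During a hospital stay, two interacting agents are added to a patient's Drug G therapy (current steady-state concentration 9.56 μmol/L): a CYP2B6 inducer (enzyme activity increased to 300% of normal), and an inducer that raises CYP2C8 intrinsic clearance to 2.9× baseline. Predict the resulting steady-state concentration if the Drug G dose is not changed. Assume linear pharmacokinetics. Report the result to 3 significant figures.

CYP2B6: 0.67 × 3 = 2.01
CYP2C8: 0.21 × 2.9 = 0.609
Other: 0.12 (unchanged)
CL_new/CL_old = 2.01 + 0.609 + 0.12 = 2.739.
New steady-state concentration = 9.56 / 2.739 = 3.49 μmol/L (concentration scales inversely with clearance).

3.49 μmol/L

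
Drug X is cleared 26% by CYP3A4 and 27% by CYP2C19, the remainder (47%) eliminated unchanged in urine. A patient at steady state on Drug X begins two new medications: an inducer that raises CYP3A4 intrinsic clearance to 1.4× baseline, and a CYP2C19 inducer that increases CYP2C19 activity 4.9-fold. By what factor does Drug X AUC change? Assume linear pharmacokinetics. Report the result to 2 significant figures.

The CYP3A4 pathway (26% of clearance) increases to 1.4× activity: 0.26 × 1.4 = 0.364.
The CYP2C19 pathway (27% of clearance) is boosted to 4.9× activity: 0.27 × 4.9 = 1.323.
Non-CYP routes (47%) are unchanged.
Relative clearance = 0.364 + 1.323 + 0.47 = 2.157.
Net AUC ratio = 1 / 2.157 = 0.46.

0.46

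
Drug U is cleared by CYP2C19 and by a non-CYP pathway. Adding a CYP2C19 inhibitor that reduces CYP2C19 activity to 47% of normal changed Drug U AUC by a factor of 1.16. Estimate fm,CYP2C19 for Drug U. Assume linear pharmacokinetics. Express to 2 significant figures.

0.26

Write x for the fraction cleared via CYP2C19. The observed AUC change means clearance fell to 1/1.16 = 0.8621 of baseline.
Only the CYP2C19 route changed, so 0.8621 = x·0.47 + (1 − x), giving x = 0.26.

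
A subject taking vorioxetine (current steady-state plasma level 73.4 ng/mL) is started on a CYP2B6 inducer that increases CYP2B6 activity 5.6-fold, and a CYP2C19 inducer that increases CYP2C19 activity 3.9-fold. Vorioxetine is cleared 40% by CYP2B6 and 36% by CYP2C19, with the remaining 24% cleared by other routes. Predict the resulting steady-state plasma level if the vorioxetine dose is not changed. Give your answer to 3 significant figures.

18.9 ng/mL

CYP2B6: 0.4 × 5.6 = 2.24
CYP2C19: 0.36 × 3.9 = 1.404
Other: 0.24 (unchanged)
New clearance relative to baseline: 2.24 + 1.404 + 0.24 = 3.884.
Dividing the baseline by the relative clearance: 73.4 / 3.884 = 18.9 ng/mL.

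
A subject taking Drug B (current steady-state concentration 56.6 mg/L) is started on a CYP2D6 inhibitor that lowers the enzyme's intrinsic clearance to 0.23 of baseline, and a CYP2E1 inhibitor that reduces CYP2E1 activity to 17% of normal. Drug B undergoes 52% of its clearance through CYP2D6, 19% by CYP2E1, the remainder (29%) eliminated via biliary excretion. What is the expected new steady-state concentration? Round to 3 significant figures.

128 mg/L

CYP2D6: 0.52 × 0.23 = 0.1196
CYP2E1: 0.19 × 0.17 = 0.0323
Other: 0.29 (unchanged)
Relative clearance = 0.1196 + 0.0323 + 0.29 = 0.4419.
Steady-state concentration ∝ 1/CL: new value = 56.6 / 0.4419 = 128 mg/L.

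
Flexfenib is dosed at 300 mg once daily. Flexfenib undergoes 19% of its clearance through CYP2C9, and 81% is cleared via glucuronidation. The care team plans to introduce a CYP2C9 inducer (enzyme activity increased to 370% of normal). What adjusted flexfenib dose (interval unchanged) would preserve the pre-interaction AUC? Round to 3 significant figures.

454 mg

The CYP2C9 pathway (19% of clearance) increases to 3.7× activity: 0.19 × 3.7 = 0.703.
Non-CYP routes (81%) are unchanged.
Relative clearance = 0.703 + 0.81 = 1.513.
To maintain the same steady-state level, dose must scale with clearance: new dose = 300 × 1.513 = 454 mg.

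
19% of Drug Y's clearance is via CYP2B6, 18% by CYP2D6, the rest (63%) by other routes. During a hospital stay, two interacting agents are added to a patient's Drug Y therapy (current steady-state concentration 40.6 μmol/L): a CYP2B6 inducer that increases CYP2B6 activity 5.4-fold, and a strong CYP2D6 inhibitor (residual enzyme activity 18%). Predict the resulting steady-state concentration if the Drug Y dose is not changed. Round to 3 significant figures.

24.0 μmol/L

The CYP2B6 pathway (19% of clearance) rises to 5.4× activity: 0.19 × 5.4 = 1.026.
The CYP2D6 pathway (18% of clearance) is reduced to 0.18× activity: 0.18 × 0.18 = 0.0324.
The remaining 63% of clearance is unaffected.
Relative clearance = 1.026 + 0.0324 + 0.63 = 1.6884.
Steady-state concentration ∝ 1/CL: new value = 40.6 / 1.6884 = 24.0 μmol/L.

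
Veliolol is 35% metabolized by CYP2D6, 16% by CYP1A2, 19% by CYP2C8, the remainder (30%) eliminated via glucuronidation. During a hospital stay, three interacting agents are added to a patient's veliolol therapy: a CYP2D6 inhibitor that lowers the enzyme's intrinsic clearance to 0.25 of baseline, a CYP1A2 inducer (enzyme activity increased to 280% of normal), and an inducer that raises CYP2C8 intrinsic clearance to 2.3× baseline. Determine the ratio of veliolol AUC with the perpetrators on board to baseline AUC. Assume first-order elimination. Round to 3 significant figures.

0.786

The CYP2D6 pathway (35% of clearance) falls to 0.25× activity: 0.35 × 0.25 = 0.0875.
The CYP1A2 pathway (16% of clearance) rises to 2.8× activity: 0.16 × 2.8 = 0.448.
The CYP2C8 pathway (19% of clearance) rises to 2.3× activity: 0.19 × 2.3 = 0.437.
Non-CYP routes (30%) are unchanged.
New clearance relative to baseline: 0.0875 + 0.448 + 0.437 + 0.3 = 1.2725.
Because AUC varies inversely with clearance, the combined effect is 1 / 1.2725 = 0.786.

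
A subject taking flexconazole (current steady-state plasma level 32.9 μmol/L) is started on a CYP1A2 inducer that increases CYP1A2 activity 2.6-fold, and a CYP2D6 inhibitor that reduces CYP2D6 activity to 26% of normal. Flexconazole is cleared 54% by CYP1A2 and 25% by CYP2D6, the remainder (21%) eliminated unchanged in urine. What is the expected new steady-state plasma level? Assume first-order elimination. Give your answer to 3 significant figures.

19.6 μmol/L

The CYP1A2 pathway (54% of clearance) is boosted to 2.6× activity: 0.54 × 2.6 = 1.404.
The CYP2D6 pathway (25% of clearance) falls to 0.26× activity: 0.25 × 0.26 = 0.065.
Non-CYP routes (21%) are unchanged.
Relative clearance = 1.404 + 0.065 + 0.21 = 1.679.
New steady-state plasma level = 32.9 / 1.679 = 19.6 μmol/L (concentration scales inversely with clearance).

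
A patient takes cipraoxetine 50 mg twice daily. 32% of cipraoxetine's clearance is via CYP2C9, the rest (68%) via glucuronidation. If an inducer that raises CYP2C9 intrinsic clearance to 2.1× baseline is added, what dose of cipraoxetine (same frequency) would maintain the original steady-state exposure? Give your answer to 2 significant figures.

CYP2C9: 0.32 × 2.1 = 0.672
Other: 0.68 (unchanged)
CL_new/CL_old = 0.672 + 0.68 = 1.352.
Css,avg = (dose rate)/CL, so holding Css fixed requires dose ∝ CL: 50 × 1.352 = 68 mg.

68 mg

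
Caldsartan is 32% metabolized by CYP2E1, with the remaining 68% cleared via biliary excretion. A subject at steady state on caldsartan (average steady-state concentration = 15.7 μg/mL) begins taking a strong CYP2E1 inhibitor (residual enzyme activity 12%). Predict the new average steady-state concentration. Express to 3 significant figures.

21.9 μg/mL

The CYP2E1 pathway (32% of clearance) falls to 0.12× activity: 0.32 × 0.12 = 0.0384.
Non-CYP routes (68%) are unchanged.
New clearance relative to baseline: 0.0384 + 0.68 = 0.7184.
New average steady-state concentration = baseline ÷ relative clearance = 15.7 / 0.7184 = 21.9 μg/mL.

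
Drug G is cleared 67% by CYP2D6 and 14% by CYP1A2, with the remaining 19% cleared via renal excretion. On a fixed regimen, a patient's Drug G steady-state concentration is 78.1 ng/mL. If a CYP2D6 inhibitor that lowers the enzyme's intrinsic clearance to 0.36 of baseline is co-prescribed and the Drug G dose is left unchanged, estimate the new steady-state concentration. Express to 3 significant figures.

CYP2D6: 0.67 × 0.36 = 0.2412
CYP1A2: 0.14 (unchanged)
Other: 0.19 (unchanged)
Relative clearance = 0.2412 + 0.14 + 0.19 = 0.5712.
With dosing unchanged, steady-state concentration scales as 1/CL: 78.1 / 0.5712 = 137 ng/mL.

137 ng/mL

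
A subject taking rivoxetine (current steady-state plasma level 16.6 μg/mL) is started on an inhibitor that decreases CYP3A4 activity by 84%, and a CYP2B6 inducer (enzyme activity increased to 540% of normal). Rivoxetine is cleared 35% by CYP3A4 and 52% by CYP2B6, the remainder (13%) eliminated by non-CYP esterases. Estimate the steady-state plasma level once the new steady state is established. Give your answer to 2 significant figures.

5.5 μg/mL

CYP3A4: 0.35 × 0.16 = 0.056
CYP2B6: 0.52 × 5.4 = 2.808
Other: 0.13 (unchanged)
CL_new/CL_old = 0.056 + 2.808 + 0.13 = 2.994.
New steady-state plasma level = 16.6 / 2.994 = 5.5 μg/mL (concentration scales inversely with clearance).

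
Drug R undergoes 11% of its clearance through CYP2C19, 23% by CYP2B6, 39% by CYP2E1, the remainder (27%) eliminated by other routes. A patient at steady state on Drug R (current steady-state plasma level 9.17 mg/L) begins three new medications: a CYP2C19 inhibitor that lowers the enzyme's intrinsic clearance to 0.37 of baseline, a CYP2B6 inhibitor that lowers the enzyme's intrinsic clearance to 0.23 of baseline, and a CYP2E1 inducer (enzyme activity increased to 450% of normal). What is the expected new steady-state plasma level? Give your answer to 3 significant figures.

4.33 mg/L

The CYP2C19 pathway (11% of clearance) drops to 0.37× activity: 0.11 × 0.37 = 0.0407.
The CYP2B6 pathway (23% of clearance) falls to 0.23× activity: 0.23 × 0.23 = 0.0529.
The CYP2E1 pathway (39% of clearance) increases to 4.5× activity: 0.39 × 4.5 = 1.755.
Non-CYP routes (27%) are unchanged.
Relative clearance = 0.0407 + 0.0529 + 1.755 + 0.27 = 2.1186.
Steady-state plasma level ∝ 1/CL: new value = 9.17 / 2.1186 = 4.33 mg/L.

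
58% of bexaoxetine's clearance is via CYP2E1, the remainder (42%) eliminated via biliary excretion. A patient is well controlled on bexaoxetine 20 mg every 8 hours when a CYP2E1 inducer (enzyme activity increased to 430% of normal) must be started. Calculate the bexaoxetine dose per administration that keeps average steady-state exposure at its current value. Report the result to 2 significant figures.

The CYP2E1 pathway (58% of clearance) rises to 4.3× activity: 0.58 × 4.3 = 2.494.
The remaining 42% of clearance is unaffected.
CL_new/CL_old = 2.494 + 0.42 = 2.914.
Css,avg = (dose rate)/CL, so holding Css fixed requires dose ∝ CL: 20 × 2.914 = 58 mg.

58 mg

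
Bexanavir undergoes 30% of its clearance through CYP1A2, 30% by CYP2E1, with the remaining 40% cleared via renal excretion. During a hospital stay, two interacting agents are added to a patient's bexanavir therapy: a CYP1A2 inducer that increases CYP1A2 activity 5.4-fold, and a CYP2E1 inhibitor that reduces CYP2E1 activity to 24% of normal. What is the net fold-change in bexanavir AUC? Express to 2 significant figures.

CYP1A2: 0.3 × 5.4 = 1.62
CYP2E1: 0.3 × 0.24 = 0.072
Other: 0.4 (unchanged)
Relative clearance = 1.62 + 0.072 + 0.4 = 2.092.
Net AUC ratio = 1 / 2.092 = 0.48.

0.48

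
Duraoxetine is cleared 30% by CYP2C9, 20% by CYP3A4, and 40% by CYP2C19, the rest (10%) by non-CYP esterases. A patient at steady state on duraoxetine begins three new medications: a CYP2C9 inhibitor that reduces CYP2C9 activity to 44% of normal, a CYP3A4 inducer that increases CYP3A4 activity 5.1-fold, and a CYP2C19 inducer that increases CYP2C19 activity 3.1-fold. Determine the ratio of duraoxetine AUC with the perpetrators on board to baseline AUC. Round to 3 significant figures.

0.401

CYP2C9: 0.3 × 0.44 = 0.132
CYP3A4: 0.2 × 5.1 = 1.02
CYP2C19: 0.4 × 3.1 = 1.24
Other: 0.1 (unchanged)
Relative clearance = 0.132 + 1.02 + 1.24 + 0.1 = 2.492.
Net AUC ratio = 1 / 2.492 = 0.401.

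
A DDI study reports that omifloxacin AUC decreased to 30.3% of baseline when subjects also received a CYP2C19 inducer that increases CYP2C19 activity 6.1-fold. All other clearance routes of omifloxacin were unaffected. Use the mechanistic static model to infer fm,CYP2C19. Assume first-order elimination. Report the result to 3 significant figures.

Write x for the fraction cleared via CYP2C19. The observed AUC change means clearance rose to 1/0.303 = 3.3 of baseline.
Only the CYP2C19 route changed, so 3.3 = x·6.1 + (1 − x), giving x = 0.451.

0.451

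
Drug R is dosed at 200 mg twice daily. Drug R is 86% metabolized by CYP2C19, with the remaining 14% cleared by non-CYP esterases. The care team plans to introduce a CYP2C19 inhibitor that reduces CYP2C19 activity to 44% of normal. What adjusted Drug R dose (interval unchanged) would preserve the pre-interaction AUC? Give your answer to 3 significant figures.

104 mg

CYP2C19: 0.86 × 0.44 = 0.3784
Other: 0.14 (unchanged)
CL_new/CL_old = 0.3784 + 0.14 = 0.5184.
Exposure is unchanged when dose changes in proportion to clearance. New dose = 200 mg × 0.5184 = 104 mg.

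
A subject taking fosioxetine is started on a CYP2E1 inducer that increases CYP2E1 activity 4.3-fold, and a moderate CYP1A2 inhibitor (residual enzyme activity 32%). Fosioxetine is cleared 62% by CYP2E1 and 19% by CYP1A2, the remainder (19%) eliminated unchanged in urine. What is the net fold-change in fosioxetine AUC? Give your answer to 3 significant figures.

The CYP2E1 pathway (62% of clearance) increases to 4.3× activity: 0.62 × 4.3 = 2.666.
The CYP1A2 pathway (19% of clearance) falls to 0.32× activity: 0.19 × 0.32 = 0.0608.
The remaining 19% of clearance is unaffected.
CL_new/CL_old = 2.666 + 0.0608 + 0.19 = 2.9168.
AUC ∝ 1/CL: fold-change = 1 / 2.9168 = 0.343.

0.343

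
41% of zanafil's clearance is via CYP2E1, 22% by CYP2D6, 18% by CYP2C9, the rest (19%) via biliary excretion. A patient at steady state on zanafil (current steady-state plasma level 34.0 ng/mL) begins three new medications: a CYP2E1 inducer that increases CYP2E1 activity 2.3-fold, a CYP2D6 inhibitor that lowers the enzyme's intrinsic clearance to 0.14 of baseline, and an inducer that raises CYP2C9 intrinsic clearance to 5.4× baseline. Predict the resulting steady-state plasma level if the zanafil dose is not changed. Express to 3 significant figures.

The CYP2E1 pathway (41% of clearance) increases to 2.3× activity: 0.41 × 2.3 = 0.943.
The CYP2D6 pathway (22% of clearance) is reduced to 0.14× activity: 0.22 × 0.14 = 0.0308.
The CYP2C9 pathway (18% of clearance) increases to 5.4× activity: 0.18 × 5.4 = 0.972.
Non-CYP routes (19%) are unchanged.
CL_new/CL_old = 0.943 + 0.0308 + 0.972 + 0.19 = 2.1358.
Dividing the baseline by the relative clearance: 34.0 / 2.1358 = 15.9 ng/mL.

15.9 ng/mL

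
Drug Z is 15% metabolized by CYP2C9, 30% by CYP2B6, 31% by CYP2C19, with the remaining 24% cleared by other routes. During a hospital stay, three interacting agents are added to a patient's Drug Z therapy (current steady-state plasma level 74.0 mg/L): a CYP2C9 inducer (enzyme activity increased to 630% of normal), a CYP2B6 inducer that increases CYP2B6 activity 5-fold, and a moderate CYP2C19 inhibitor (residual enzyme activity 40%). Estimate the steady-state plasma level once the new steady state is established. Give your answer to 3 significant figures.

CYP2C9: 0.15 × 6.3 = 0.945
CYP2B6: 0.3 × 5 = 1.5
CYP2C19: 0.31 × 0.4 = 0.124
Other: 0.24 (unchanged)
CL_new/CL_old = 0.945 + 1.5 + 0.124 + 0.24 = 2.809.
Dividing the baseline by the relative clearance: 74.0 / 2.809 = 26.3 mg/L.

26.3 mg/L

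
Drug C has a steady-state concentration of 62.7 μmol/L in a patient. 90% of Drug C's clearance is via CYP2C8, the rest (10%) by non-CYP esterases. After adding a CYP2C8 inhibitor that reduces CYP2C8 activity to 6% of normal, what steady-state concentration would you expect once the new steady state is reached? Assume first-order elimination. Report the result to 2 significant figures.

The CYP2C8 pathway (90% of clearance) falls to 0.06× activity: 0.9 × 0.06 = 0.054.
The remaining 10% of clearance is unaffected.
Relative clearance = 0.054 + 0.1 = 0.154.
With dosing unchanged, steady-state concentration scales as 1/CL: 62.7 / 0.154 = 4.1 × 10² μmol/L.

4.1 × 10² μmol/L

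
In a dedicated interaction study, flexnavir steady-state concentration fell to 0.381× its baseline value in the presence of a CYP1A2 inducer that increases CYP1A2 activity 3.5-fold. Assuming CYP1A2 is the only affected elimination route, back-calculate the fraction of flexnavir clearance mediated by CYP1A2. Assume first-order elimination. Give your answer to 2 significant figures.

0.65

Let x = fm,CYP1A2. Because steady-state concentration ∝ 1/CL, relative clearance rose to 1/0.381 = 2.625.
Only the CYP1A2 route changed, so 2.625 = x·3.5 + (1 − x), giving x = 0.65.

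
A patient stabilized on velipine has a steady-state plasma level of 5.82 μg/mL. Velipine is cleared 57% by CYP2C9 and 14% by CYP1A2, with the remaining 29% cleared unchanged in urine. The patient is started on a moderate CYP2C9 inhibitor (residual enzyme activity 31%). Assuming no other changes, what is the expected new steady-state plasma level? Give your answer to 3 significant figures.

CYP2C9: 0.57 × 0.31 = 0.1767
CYP1A2: 0.14 (unchanged)
Other: 0.29 (unchanged)
CL_new/CL_old = 0.1767 + 0.14 + 0.29 = 0.6067.
New steady-state plasma level = baseline ÷ relative clearance = 5.82 / 0.6067 = 9.59 μg/mL.

9.59 μg/mL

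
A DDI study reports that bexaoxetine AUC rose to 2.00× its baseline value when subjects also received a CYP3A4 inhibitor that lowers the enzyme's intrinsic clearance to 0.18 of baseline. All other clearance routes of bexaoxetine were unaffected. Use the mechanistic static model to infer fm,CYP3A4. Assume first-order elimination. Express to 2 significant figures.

CL'/CL = 1 / 2.00 = 0.5
0.18·fm + (1 − fm) = 0.5
fm = (0.5 − 1) / (0.18 − 1) = 0.61

0.61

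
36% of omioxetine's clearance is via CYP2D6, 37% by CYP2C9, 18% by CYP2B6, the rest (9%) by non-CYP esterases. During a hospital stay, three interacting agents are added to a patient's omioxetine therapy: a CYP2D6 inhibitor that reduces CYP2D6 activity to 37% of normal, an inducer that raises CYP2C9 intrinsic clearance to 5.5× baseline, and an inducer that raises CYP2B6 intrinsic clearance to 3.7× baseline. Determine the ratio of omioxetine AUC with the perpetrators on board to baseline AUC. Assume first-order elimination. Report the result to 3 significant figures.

0.342

The CYP2D6 pathway (36% of clearance) is reduced to 0.37× activity: 0.36 × 0.37 = 0.1332.
The CYP2C9 pathway (37% of clearance) increases to 5.5× activity: 0.37 × 5.5 = 2.035.
The CYP2B6 pathway (18% of clearance) is boosted to 3.7× activity: 0.18 × 3.7 = 0.666.
The remaining 9% of clearance is unaffected.
CL_new/CL_old = 0.1332 + 2.035 + 0.666 + 0.09 = 2.9242.
Net AUC ratio = 1 / 2.9242 = 0.342.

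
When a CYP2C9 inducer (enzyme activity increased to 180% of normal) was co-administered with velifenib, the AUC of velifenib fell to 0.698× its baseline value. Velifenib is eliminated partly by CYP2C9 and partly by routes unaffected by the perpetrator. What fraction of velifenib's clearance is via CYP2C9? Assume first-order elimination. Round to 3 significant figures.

CL'/CL = 1 / 0.698 = 1.433
1.8·fm + (1 − fm) = 1.433
fm = (1.433 − 1) / (1.8 − 1) = 0.541

0.541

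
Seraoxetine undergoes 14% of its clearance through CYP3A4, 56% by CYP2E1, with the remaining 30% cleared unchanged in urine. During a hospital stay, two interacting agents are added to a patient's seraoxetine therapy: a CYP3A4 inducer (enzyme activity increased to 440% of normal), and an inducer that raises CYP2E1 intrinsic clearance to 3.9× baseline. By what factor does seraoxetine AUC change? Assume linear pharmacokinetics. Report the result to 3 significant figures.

0.323

The CYP3A4 pathway (14% of clearance) is boosted to 4.4× activity: 0.14 × 4.4 = 0.616.
The CYP2E1 pathway (56% of clearance) increases to 3.9× activity: 0.56 × 3.9 = 2.184.
Non-CYP routes (30%) are unchanged.
CL_new/CL_old = 0.616 + 2.184 + 0.3 = 3.1.
Because AUC varies inversely with clearance, the combined effect is 1 / 3.1 = 0.323.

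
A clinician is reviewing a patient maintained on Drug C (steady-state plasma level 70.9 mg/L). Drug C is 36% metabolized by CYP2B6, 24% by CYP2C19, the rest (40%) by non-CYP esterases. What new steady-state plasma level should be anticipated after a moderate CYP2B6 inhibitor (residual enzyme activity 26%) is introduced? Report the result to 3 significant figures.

The CYP2B6 pathway (36% of clearance) falls to 0.26× activity: 0.36 × 0.26 = 0.0936.
CYP2C19 (24%) and the residual 40% are unaffected.
New clearance relative to baseline: 0.0936 + 0.24 + 0.4 = 0.7336.
With dosing unchanged, steady-state plasma level scales as 1/CL: 70.9 / 0.7336 = 96.6 mg/L.

96.6 mg/L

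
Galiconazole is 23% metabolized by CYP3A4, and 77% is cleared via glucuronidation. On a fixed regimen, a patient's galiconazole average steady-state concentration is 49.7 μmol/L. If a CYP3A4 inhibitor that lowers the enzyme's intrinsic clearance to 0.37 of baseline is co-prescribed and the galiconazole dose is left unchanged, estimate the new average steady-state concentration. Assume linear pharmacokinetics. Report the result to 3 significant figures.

The CYP3A4 pathway (23% of clearance) drops to 0.37× activity: 0.23 × 0.37 = 0.0851.
Non-CYP routes (77%) are unchanged.
CL_new/CL_old = 0.0851 + 0.77 = 0.8551.
With dosing unchanged, average steady-state concentration scales as 1/CL: 49.7 / 0.8551 = 58.1 μmol/L.

58.1 μmol/L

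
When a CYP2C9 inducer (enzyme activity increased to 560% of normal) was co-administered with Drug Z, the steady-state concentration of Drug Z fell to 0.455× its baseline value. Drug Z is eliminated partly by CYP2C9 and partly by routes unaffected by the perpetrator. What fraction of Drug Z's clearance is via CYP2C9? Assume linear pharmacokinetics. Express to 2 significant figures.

Write x for the fraction cleared via CYP2C9. The observed steady-state concentration change means clearance rose to 1/0.455 = 2.198 of baseline.
Only the CYP2C9 route changed, so 2.198 = x·5.6 + (1 − x), giving x = 0.26.

0.26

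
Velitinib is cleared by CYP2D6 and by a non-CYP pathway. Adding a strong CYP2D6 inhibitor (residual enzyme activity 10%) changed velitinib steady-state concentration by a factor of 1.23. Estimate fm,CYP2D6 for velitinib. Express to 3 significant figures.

Write x for the fraction cleared via CYP2D6. The observed steady-state concentration change means clearance fell to 1/1.23 = 0.813 of baseline.
Only the CYP2D6 route changed, so 0.813 = x·0.1 + (1 − x), giving x = 0.208.

0.208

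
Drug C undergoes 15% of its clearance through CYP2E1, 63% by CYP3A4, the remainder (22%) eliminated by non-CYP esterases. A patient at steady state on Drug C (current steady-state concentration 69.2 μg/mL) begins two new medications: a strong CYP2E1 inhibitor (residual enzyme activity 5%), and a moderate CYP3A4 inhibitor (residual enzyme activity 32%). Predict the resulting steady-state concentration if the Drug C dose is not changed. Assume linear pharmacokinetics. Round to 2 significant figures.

1.6 × 10² μg/mL

CYP2E1: 0.15 × 0.05 = 0.0075
CYP3A4: 0.63 × 0.32 = 0.2016
Other: 0.22 (unchanged)
Relative clearance = 0.0075 + 0.2016 + 0.22 = 0.4291.
New steady-state concentration = 69.2 / 0.4291 = 1.6 × 10² μg/mL (concentration scales inversely with clearance).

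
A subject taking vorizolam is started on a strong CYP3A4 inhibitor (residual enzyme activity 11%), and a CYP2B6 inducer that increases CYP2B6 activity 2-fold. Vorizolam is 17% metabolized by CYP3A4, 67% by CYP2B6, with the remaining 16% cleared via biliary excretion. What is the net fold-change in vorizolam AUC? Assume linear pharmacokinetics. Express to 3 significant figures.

The CYP3A4 pathway (17% of clearance) falls to 0.11× activity: 0.17 × 0.11 = 0.0187.
The CYP2B6 pathway (67% of clearance) is boosted to 2× activity: 0.67 × 2 = 1.34.
The remaining 16% of clearance is unaffected.
CL_new/CL_old = 0.0187 + 1.34 + 0.16 = 1.5187.
Because AUC varies inversely with clearance, the combined effect is 1 / 1.5187 = 0.658.

0.658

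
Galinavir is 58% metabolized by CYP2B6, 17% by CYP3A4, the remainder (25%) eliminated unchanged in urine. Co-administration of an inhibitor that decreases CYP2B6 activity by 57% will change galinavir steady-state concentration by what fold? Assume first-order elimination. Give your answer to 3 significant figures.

1.49

The CYP2B6 pathway (58% of clearance) is reduced to 0.43× activity: 0.58 × 0.43 = 0.2494.
CYP3A4 (17%) and the residual 25% are unaffected.
Relative clearance = 0.2494 + 0.17 + 0.25 = 0.6694.
Since steady-state concentration ∝ 1/CL, the ratio is 1 / 0.6694 = 1.49.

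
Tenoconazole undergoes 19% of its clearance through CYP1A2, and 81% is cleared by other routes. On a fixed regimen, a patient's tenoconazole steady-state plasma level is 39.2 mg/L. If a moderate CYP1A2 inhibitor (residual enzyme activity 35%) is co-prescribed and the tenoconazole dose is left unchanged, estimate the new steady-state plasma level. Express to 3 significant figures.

CYP1A2: 0.19 × 0.35 = 0.0665
Other: 0.81 (unchanged)
Relative clearance = 0.0665 + 0.81 = 0.8765.
Steady-state plasma level ∝ 1/CL, so new value = 39.2 / 0.8765 = 44.7 mg/L.

44.7 mg/L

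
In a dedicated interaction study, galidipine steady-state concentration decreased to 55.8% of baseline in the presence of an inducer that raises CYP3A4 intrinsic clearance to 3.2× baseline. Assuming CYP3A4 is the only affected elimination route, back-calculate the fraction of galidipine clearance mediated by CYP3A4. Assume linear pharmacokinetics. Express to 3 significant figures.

Let fm be the CYP3A4 fraction. New clearance relative to baseline = fm × 3.2 + (1 − fm).
Steady-state concentration ratio = 1 / (new CL fraction), so new CL fraction = 1 / 0.558 = 1.792.
fm × 3.2 + 1 − fm = 1.792  ⇒  fm × (3.2 − 1) = 0.7921  ⇒  fm = 0.360.

0.360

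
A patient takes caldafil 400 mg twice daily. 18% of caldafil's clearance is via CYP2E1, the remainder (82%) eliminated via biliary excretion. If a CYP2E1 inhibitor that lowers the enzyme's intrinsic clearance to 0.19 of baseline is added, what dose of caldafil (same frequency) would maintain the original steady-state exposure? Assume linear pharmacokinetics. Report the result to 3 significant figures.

The CYP2E1 pathway (18% of clearance) drops to 0.19× activity: 0.18 × 0.19 = 0.0342.
The remaining 82% of clearance is unaffected.
CL_new/CL_old = 0.0342 + 0.82 = 0.8542.
Css,avg = (dose rate)/CL, so holding Css fixed requires dose ∝ CL: 400 × 0.8542 = 342 mg.

342 mg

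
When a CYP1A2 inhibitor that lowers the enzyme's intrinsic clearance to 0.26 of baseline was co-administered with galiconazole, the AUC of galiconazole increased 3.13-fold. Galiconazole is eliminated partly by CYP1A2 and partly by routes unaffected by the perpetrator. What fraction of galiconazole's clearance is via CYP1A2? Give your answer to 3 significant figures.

CL'/CL = 1 / 3.13 = 0.3195
0.26·fm + (1 − fm) = 0.3195
fm = (0.3195 − 1) / (0.26 − 1) = 0.920

0.920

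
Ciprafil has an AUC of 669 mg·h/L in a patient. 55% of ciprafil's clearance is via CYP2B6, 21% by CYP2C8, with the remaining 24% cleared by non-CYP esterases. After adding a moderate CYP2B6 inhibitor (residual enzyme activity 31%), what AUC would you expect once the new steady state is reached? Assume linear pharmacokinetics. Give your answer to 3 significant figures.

CYP2B6: 0.55 × 0.31 = 0.1705
CYP2C8: 0.21 (unchanged)
Other: 0.24 (unchanged)
Relative clearance = 0.1705 + 0.21 + 0.24 = 0.6205.
New AUC = baseline ÷ relative clearance = 669 / 0.6205 = 1.08 × 10³ mg·h/L.

1.08 × 10³ mg·h/L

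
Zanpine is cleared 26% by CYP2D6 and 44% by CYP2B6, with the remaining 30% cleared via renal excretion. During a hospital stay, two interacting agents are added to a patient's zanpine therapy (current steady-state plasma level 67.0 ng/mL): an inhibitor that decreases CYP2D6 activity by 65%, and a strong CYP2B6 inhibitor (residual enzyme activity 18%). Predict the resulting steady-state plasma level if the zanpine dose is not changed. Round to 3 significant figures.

142 ng/mL

The CYP2D6 pathway (26% of clearance) is reduced to 0.35× activity: 0.26 × 0.35 = 0.091.
The CYP2B6 pathway (44% of clearance) is reduced to 0.18× activity: 0.44 × 0.18 = 0.0792.
The remaining 30% of clearance is unaffected.
CL_new/CL_old = 0.091 + 0.0792 + 0.3 = 0.4702.
New steady-state plasma level = 67.0 / 0.4702 = 142 ng/mL (concentration scales inversely with clearance).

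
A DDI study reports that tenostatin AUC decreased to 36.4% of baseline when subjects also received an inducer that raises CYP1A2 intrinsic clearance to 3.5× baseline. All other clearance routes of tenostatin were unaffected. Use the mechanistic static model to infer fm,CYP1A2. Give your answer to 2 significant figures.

0.70

Let fm be the CYP1A2 fraction. New clearance relative to baseline = fm × 3.5 + (1 − fm).
AUC ratio = 1 / (new CL fraction), so new CL fraction = 1 / 0.364 = 2.747.
fm × 3.5 + 1 − fm = 2.747  ⇒  fm × (3.5 − 1) = 1.747  ⇒  fm = 0.70.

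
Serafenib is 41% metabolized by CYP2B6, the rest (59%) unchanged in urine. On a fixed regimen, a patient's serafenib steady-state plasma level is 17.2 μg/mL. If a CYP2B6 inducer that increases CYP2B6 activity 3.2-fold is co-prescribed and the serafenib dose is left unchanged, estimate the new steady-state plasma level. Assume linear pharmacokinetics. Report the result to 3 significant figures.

9.04 μg/mL

CYP2B6: 0.41 × 3.2 = 1.312
Other: 0.59 (unchanged)
New clearance relative to baseline: 1.312 + 0.59 = 1.902.
Steady-state plasma level ∝ 1/CL, so new value = 17.2 / 1.902 = 9.04 μg/mL.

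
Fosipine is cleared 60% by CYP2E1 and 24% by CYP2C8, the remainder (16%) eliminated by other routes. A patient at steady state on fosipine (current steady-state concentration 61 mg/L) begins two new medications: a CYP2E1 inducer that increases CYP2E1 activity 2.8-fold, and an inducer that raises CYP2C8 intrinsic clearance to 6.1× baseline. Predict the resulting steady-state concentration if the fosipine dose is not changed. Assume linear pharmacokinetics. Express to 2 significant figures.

18 mg/L

The CYP2E1 pathway (60% of clearance) increases to 2.8× activity: 0.6 × 2.8 = 1.68.
The CYP2C8 pathway (24% of clearance) increases to 6.1× activity: 0.24 × 6.1 = 1.464.
The remaining 16% of clearance is unaffected.
Relative clearance = 1.68 + 1.464 + 0.16 = 3.304.
New steady-state concentration = 61 / 3.304 = 18 mg/L (concentration scales inversely with clearance).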